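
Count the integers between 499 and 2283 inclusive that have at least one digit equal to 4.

422

The integers in [499, 2283] that have at least one digit equal to 4: 499, 504, 514, 524, 534, 540, …, 2264, 2274.
422 qualify.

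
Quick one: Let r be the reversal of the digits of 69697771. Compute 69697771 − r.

51918075

Reverse of 69697771 is 17779696.
69697771 − 17779696 = 51918075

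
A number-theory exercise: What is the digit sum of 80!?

450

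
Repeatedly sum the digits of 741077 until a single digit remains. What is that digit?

7+4+1+0+7+7 = 26
2+6 = 8

8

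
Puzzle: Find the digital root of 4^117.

1

The digital root of n equals n mod 9 (or 9 when 9 | n), so we need 4^117 mod 9.
4^117 ≡ 1 (mod 9), so the digital root is 1.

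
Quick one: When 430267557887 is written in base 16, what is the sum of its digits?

92

430267557887 in base 16 is 642DF1E7FF.
Digit sum: 6+4+2+13+15+1+14+7+15+15 = 92.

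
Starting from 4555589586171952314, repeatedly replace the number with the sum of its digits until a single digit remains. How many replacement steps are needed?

3

4555589586171952314 → 93 → 12 → 3 (3 steps)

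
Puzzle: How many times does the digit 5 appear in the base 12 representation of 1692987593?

1

1692987593 in base 12 is 3B2B8A235.
The digit 5 appears 1 time.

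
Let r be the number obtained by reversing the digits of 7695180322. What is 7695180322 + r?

9925996289

Reverse of 7695180322 is 2230815967.
7695180322 + 2230815967 = 9925996289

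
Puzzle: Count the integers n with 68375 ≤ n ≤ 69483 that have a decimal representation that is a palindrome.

The integers in [68375, 69483] that have a decimal representation that is a palindrome: 68386, 68486, 68586, 68686, 68786, 68886, …, 69296, 69396.
11 qualify.

11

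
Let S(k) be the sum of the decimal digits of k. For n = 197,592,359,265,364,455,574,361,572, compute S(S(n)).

First digit sum: 130.
1+3+0 = 4.

4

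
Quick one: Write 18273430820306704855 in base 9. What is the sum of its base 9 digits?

18273430820306704855 in base 9 is 144663782077436628704.
Digit sum: 1+4+4+6+6+3+7+8+2+0+7+7+4+3+6+6+2+8+7+0+4 = 95.

95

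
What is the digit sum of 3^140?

3^140 = 6265787482177970379256224194341930332206694446810665274859598050801
Sum of its 67 digits: 306.

306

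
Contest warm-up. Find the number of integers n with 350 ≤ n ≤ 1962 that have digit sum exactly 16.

129

The integers in [350, 1962] that have digit sum exactly 16: 358, 367, 376, 385, 394, 439, …, 1951, 1960.
129 qualify.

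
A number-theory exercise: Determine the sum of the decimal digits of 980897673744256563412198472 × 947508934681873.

191

980897673744256563412198472 × 947508934681873 = 929409309881347964510213032464714856698056
Sum of its 42 digits: 191.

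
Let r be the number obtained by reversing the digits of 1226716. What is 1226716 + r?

Reverse of 1226716 is 6176221.
1226716 + 6176221 = 7402937

7402937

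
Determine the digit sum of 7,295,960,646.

54

7+2+9+5+9+6+0+6+4+6 = 54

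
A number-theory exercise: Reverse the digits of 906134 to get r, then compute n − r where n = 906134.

474525

Reverse of 906134 is 431609.
906134 − 431609 = 474525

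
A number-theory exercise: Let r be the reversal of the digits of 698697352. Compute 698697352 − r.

Reverse of 698697352 is 253796896.
698697352 − 253796896 = 444900456

444900456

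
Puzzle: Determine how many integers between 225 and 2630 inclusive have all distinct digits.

The integers in [225, 2630] that have all distinct digits: 230, 231, 234, 235, 236, 237, …, 2619, 2630.
1359 qualify.

1359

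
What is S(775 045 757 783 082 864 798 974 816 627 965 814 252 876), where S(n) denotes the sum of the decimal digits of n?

7+7+5+0+4+5+7+5+7+7+8+3+0+8+2+8+6+4+7+9+8+9+7+4+8+1+6+6+2+7+9+6+5+8+1+4+2+5+2+8+7+6 = 230

230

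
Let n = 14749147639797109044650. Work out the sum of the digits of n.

1+4+7+4+9+1+4+7+6+3+9+7+9+7+1+0+9+0+4+4+6+5+0 = 107

107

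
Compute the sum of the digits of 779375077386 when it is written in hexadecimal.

81

779375077386 in base 16 is B5765FE80A.
Digit sum: 11+5+7+6+5+15+14+8+0+10 = 81.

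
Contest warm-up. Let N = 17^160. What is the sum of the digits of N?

892

17^160 = 74443609190419550764562450397778200846849192983001551466849044370008879517232307105675227070196683723355515193456559323901778769141226118951876996802487398051974943265833071289084569071200666892801
Sum of its 197 digits: 892.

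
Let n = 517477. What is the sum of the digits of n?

5+1+7+4+7+7 = 31

31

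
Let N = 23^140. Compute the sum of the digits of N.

23^140 = 43842674828675007089296284082286347933433853309203706038673070947402171609713701292509866601728526231163022860819144574862187111284480543609224375566479963275710507246722707655203537991106401
Sum of its 191 digits: 808.

808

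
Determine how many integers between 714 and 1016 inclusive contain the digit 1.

69

The integers in [714, 1016] that contain the digit 1: 714, 715, 716, 717, 718, 719, …, 1015, 1016.
69 qualify.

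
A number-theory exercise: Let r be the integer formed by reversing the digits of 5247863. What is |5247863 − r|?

1560438

Reverse of 5247863 is 3687425.
|5247863 − 3687425| = 1560438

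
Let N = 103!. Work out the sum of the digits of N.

103! = 99029007164861804075467152545817733490901658221144924830052805546998766658416222832141441073883538492653516385977292093222882134415149891584000000000000000000000000
Sum of its 164 digits: 621.

621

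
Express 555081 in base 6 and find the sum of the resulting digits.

26

555081 in base 6 is 15521453.
Digit sum: 1+5+5+2+1+4+5+3 = 26.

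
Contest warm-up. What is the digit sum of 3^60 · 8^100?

567

3^60 · 8^100 = 86352314485104768360618693069902950709683474335359918288725087348096107278452519741031278976941582209991953446470680576
Sum of its 119 digits: 567.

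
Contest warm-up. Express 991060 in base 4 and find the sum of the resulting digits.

16

991060 in base 4 is 3301331110.
Digit sum: 3+3+0+1+3+3+1+1+1+0 = 16.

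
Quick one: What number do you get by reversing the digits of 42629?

92624

Reversing 42629 gives 92624.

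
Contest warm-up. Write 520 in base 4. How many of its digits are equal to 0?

3

520 in base 4 is 20020.
The digit 0 appears 3 times.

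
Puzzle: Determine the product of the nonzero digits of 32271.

84

3×2×2×7×1 = 84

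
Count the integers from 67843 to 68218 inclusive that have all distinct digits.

The integers in [67843, 68218] that have all distinct digits: 67843, 67845, 67849, 67850, 67851, 67852, …, 68215, 68217.
152 qualify.

152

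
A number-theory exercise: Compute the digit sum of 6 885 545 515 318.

64

6+8+8+5+5+4+5+5+1+5+3+1+8 = 64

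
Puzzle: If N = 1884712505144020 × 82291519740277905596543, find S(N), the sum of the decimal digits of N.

158

1884712505144020 × 82291519740277905596543 = 155095856321807745526008900834229122860
Sum of its 39 digits: 158.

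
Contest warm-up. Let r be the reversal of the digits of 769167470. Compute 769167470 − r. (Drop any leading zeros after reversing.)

694405503

Reverse of 769167470 is 74761967.
769167470 − 74761967 = 694405503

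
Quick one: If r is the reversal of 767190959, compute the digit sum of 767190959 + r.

43

Reversal of 767190959 is 959091767; 767190959 + 959091767 = 1726282726.
Digit sum of 1726282726: 1+7+2+6+2+8+2+7+2+6 = 43.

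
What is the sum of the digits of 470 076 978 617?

4+7+0+0+7+6+9+7+8+6+1+7 = 62

62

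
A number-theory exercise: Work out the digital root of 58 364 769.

3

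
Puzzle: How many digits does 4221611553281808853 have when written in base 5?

27

4221611553281808853 in base 5 is 240403140032142110120340403, which has 27 digits.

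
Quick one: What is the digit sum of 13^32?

13^32 = 442779263776840698304313192148785281
Sum of its 36 digits: 169.

169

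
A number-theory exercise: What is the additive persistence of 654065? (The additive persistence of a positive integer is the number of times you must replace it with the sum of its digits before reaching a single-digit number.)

2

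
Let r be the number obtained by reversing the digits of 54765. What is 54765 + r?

Reverse of 54765 is 56745.
54765 + 56745 = 111510

111510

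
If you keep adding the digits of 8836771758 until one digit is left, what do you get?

6

8+8+3+6+7+7+1+7+5+8 = 60
6+0 = 6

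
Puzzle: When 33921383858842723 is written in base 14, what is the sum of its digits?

87

33921383858842723 in base 14 is 30A479A4B637175.
Digit sum: 3+0+10+4+7+9+10+4+11+6+3+7+1+7+5 = 87.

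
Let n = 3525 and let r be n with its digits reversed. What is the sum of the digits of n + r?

30

Reversal of 3525 is 5253; 3525 + 5253 = 8778.
Digit sum of 8778: 8+7+7+8 = 30.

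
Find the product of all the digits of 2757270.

2×7×5×7×2×7×0 = 0

0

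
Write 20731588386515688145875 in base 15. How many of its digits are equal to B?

2

20731588386515688145875 in base 15 is E063CE2D0B37C0EDBA0.
The digit B appears 2 times.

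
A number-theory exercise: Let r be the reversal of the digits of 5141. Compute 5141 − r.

3726

Reverse of 5141 is 1415.
5141 − 1415 = 3726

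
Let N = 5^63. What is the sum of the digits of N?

170

5^63 = 108420217248550443400745280086994171142578125
Sum of its 45 digits: 170.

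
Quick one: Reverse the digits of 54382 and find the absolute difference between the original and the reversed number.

Reverse of 54382 is 28345.
|54382 − 28345| = 26037

26037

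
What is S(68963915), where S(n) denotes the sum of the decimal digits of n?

47

6+8+9+6+3+9+1+5 = 47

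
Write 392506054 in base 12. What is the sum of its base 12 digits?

392506054 in base 12 is AB54885A.
Digit sum: 10+11+5+4+8+8+5+10 = 61.

61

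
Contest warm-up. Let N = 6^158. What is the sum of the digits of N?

585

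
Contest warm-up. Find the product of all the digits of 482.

64

4×8×2 = 64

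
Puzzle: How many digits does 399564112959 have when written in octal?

13

399564112959 in base 8 is 5640770102077, which has 13 digits.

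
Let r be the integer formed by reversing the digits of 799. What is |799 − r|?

198

Reverse of 799 is 997.
|799 − 997| = 198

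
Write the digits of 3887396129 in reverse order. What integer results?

Reversing 3887396129 gives 9216937883.

9216937883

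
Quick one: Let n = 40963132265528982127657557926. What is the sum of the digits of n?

137

4+0+9+6+3+1+3+2+2+6+5+5+2+8+9+8+2+1+2+7+6+5+7+5+5+7+9+2+6 = 137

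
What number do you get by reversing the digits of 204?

Reversing 204 gives 402.

402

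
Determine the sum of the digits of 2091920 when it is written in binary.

13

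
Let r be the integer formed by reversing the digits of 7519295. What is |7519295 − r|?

1590138

Reverse of 7519295 is 5929157.
|7519295 − 5929157| = 1590138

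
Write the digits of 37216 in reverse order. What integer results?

61273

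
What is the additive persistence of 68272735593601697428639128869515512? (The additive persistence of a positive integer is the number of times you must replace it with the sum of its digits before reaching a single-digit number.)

68272735593601697428639128869515512 → 171 → 9 (2 steps)

2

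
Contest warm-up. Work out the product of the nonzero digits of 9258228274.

1290240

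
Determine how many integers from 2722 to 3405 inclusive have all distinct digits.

The integers in [2722, 3405] that have all distinct digits: 2730, 2731, 2734, 2735, 2736, 2738, …, 3402, 3405.
325 qualify.

325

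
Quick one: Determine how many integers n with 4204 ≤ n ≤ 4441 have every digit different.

110

The integers in [4204, 4441] that have every digit different: 4205, 4206, 4207, 4208, 4209, 4210, …, 4397, 4398.
110 qualify.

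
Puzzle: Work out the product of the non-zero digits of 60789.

6×7×8×9 = 3024

3024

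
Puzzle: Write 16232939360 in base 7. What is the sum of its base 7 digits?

38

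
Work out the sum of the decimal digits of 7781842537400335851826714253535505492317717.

183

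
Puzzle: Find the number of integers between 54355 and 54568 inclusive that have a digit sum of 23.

The integers in [54355, 54568] that have a digit sum of 23: 54356, 54365, 54374, 54383, 54392, 54419, …, 54554, 54563.
21 qualify.

21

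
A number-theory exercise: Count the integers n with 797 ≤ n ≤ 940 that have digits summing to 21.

The integers in [797, 940] that have digits summing to 21: 849, 858, 867, 876, 885, 894, 939.
7 qualify.

7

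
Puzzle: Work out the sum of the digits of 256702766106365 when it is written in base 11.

65

256702766106365 in base 11 is 748800392700A7.
Digit sum: 7+4+8+8+0+0+3+9+2+7+0+0+10+7 = 65.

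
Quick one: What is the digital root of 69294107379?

3

6+9+2+9+4+1+0+7+3+7+9 = 57
5+7 = 12
1+2 = 3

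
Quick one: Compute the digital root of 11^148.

7

The digital root of n equals n mod 9 (or 9 when 9 | n), so we need 11^148 mod 9.
11^148 ≡ 7 (mod 9), so the digital root is 7.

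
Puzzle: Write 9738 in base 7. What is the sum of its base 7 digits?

9738 in base 7 is 40251.
Digit sum: 4+0+2+5+1 = 12.

12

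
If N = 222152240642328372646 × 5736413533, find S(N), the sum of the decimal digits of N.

139

222152240642328372646 × 5736413533 = 1274357119606925089476381418318
Sum of its 31 digits: 139.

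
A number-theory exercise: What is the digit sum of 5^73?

5^73 = 1058791184067875423835403125849552452564239501953125
Sum of its 52 digits: 221.

221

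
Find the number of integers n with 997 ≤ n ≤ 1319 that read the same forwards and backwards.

The integers in [997, 1319] that read the same forwards and backwards: 999, 1001, 1111, 1221.
4 qualify.

4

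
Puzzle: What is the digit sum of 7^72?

271

7^72 = 7031676478883553279994550741476882515263791803223057265323201
Sum of its 61 digits: 271.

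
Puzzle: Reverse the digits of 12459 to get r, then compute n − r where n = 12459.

-82962

Reverse of 12459 is 95421.
12459 − 95421 = -82962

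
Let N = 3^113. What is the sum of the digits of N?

207

3^113 = 821678234986022501332043817791314604358242170799200323
Sum of its 54 digits: 207.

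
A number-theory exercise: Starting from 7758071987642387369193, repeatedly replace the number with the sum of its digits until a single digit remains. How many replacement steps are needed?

2

7758071987642387369193 → 120 → 3 (2 steps)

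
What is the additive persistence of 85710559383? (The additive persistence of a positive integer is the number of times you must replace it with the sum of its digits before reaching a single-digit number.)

2

85710559383 → 54 → 9 (2 steps)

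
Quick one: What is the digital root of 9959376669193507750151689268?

9+9+5+9+3+7+6+6+6+9+1+9+3+5+0+7+7+5+0+1+5+1+6+8+9+2+6+8 = 152
1+5+2 = 8
(Equivalently, 9959376669193507750151689268 mod 9 = 8.)

8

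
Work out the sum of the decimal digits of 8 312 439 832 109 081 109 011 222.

80

8+3+1+2+4+3+9+8+3+2+1+0+9+0+8+1+1+0+9+0+1+1+2+2+2 = 80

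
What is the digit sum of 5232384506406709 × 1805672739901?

166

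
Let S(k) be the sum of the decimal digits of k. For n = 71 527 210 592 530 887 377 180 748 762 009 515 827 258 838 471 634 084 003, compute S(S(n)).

First digit sum: 243.
2+4+3 = 9.

9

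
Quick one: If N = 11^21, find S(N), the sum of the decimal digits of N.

71

11^21 = 7400249944258160101211
Sum of its 22 digits: 71.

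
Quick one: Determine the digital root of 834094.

1

8+3+4+0+9+4 = 28
2+8 = 10
1+0 = 1
(Equivalently, 834094 mod 9 = 1.)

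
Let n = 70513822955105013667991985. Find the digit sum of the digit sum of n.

9

First digit sum: 117.
1+1+7 = 9.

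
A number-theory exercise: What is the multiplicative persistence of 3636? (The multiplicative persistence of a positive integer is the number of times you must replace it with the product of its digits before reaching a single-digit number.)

3636 → 324 → 24 → 8 (3 steps)

3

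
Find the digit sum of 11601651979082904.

69

1+1+6+0+1+6+5+1+9+7+9+0+8+2+9+0+4 = 69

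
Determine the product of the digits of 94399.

8748

9×4×3×9×9 = 8748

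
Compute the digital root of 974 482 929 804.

9+7+4+4+8+2+9+2+9+8+0+4 = 66
6+6 = 12
1+2 = 3

3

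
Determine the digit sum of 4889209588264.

73

4+8+8+9+2+0+9+5+8+8+2+6+4 = 73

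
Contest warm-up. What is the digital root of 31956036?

6

3+1+9+5+6+0+3+6 = 33
3+3 = 6
(Equivalently, 31956036 mod 9 = 6.)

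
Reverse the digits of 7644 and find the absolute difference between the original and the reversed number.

3177

Reverse of 7644 is 4467.
|7644 − 4467| = 3177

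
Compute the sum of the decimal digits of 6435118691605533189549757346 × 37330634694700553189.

6435118691605533189549757346 × 37330634694700553189 = 240227065093365546769172413625853386106916476394
Sum of its 48 digits: 211.

211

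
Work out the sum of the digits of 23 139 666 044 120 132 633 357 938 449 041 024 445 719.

158

2+3+1+3+9+6+6+6+0+4+4+1+2+0+1+3+2+6+3+3+3+5+7+9+3+8+4+4+9+0+4+1+0+2+4+4+4+5+7+1+9 = 158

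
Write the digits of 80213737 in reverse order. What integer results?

73731208

Reversing 80213737 gives 73731208.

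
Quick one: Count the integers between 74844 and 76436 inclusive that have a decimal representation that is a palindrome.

16

The integers in [74844, 76436] that have a decimal representation that is a palindrome: 74847, 74947, 75057, 75157, 75257, 75357, …, 76267, 76367.
16 qualify.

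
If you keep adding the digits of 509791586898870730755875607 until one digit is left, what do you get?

5+0+9+7+9+1+5+8+6+8+9+8+8+7+0+7+3+0+7+5+5+8+7+5+6+0+7 = 150
1+5+0 = 6
(Equivalently, 509791586898870730755875607 mod 9 = 6.)

6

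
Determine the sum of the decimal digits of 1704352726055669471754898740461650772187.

1+7+0+4+3+5+2+7+2+6+0+5+5+6+6+9+4+7+1+7+5+4+8+9+8+7+4+0+4+6+1+6+5+0+7+7+2+1+8+7 = 186

186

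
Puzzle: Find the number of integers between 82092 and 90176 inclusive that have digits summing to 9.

1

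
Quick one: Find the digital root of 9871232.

9+8+7+1+2+3+2 = 32
3+2 = 5
(Equivalently, 9871232 mod 9 = 5.)

5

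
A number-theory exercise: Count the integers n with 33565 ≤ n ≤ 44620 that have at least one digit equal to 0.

The integers in [33565, 44620] that have at least one digit equal to 0: 33570, 33580, 33590, 33600, 33601, 33602, …, 44610, 44620.
3725 qualify.

3725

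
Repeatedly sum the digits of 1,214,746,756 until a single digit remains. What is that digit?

1+2+1+4+7+4+6+7+5+6 = 43
4+3 = 7

7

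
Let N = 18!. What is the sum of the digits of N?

54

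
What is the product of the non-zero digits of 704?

28

7×4 = 28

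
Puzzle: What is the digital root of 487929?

3

4+8+7+9+2+9 = 39
3+9 = 12
1+2 = 3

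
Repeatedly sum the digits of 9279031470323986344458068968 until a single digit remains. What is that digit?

3

9+2+7+9+0+3+1+4+7+0+3+2+3+9+8+6+3+4+4+4+5+8+0+6+8+9+6+8 = 138
1+3+8 = 12
1+2 = 3
(Equivalently, 9279031470323986344458068968 mod 9 = 3.)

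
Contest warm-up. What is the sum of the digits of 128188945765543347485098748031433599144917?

206

1+2+8+1+8+8+9+4+5+7+6+5+5+4+3+3+4+7+4+8+5+0+9+8+7+4+8+0+3+1+4+3+3+5+9+9+1+4+4+9+1+7 = 206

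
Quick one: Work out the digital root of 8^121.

The digital root of n equals n mod 9 (or 9 when 9 | n), so we need 8^121 mod 9.
8^121 ≡ 8 (mod 9), so the digital root is 8.

8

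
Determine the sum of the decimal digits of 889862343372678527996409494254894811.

8+8+9+8+6+2+3+4+3+3+7+2+6+7+8+5+2+7+9+9+6+4+0+9+4+9+4+2+5+4+8+9+4+8+1+1 = 194

194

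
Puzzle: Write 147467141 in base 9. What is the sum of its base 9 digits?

45

147467141 in base 9 is 337432788.
Digit sum: 3+3+7+4+3+2+7+8+8 = 45.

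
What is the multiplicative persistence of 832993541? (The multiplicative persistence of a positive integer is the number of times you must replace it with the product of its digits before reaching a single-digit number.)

2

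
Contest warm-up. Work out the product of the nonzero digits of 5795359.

5×7×9×5×3×5×9 = 212625

212625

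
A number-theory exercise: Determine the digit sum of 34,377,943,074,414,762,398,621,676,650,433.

144

3+4+3+7+7+9+4+3+0+7+4+4+1+4+7+6+2+3+9+8+6+2+1+6+7+6+6+5+0+4+3+3 = 144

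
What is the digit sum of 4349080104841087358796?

4+3+4+9+0+8+0+1+0+4+8+4+1+0+8+7+3+5+8+7+9+6 = 99

99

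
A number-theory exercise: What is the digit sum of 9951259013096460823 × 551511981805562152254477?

207

9951259013096460823 × 551511981805562152254477 = 5488238579773291680813368067035319156854571
Sum of its 43 digits: 207.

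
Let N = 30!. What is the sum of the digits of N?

30! = 265252859812191058636308480000000
Sum of its 33 digits: 117.

117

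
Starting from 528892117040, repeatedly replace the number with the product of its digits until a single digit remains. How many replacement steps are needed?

528892117040 → 0 (1 step)

1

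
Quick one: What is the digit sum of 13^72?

13^72 = 159926843683421236926752957776002771153245608592522254377939889030122675218030881
Sum of its 81 digits: 361.

361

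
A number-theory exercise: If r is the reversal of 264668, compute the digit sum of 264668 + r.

10

Reversal of 264668 is 866462; 264668 + 866462 = 1131130.
Digit sum of 1131130: 1+1+3+1+1+3+0 = 10.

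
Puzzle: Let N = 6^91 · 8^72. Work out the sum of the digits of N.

576

6^91 · 8^72 = 6827203502719249194265439292321435775537988457339276428644067319171043724069367150924107296104642732662341947102212440457493303489724416
Sum of its 136 digits: 576.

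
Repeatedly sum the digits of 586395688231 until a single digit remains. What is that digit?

1

5+8+6+3+9+5+6+8+8+2+3+1 = 64
6+4 = 10
1+0 = 1
(Equivalently, 586395688231 mod 9 = 1.)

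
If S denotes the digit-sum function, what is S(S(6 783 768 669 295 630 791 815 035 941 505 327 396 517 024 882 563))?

10

First digit sum: 235.
2+3+5 = 10.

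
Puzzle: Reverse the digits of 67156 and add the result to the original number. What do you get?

Reverse of 67156 is 65176.
67156 + 65176 = 132332

132332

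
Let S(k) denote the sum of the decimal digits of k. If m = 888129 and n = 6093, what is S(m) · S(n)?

S(888129) = 8+8+8+1+2+9 = 36.
S(6093) = 6+0+9+3 = 18.
36 · 18 = 648.

648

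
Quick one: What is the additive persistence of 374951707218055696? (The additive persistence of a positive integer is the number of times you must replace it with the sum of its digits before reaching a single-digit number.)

3

374951707218055696 → 85 → 13 → 4 (3 steps)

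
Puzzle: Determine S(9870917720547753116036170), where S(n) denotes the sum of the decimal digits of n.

106

9+8+7+0+9+1+7+7+2+0+5+4+7+7+5+3+1+1+6+0+3+6+1+7+0 = 106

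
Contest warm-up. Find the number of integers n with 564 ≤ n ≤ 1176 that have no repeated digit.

372

The integers in [564, 1176] that have no repeated digit: 564, 567, 568, 569, 570, 571, …, 1097, 1098.
372 qualify.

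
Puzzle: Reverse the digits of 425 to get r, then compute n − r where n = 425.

Reverse of 425 is 524.
425 − 524 = -99

-99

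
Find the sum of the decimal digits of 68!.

342

68! = 2480035542436830599600990418569171581047399201355367672371710738018221445712183296000000000000000
Sum of its 97 digits: 342.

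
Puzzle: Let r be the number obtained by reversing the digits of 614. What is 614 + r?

1030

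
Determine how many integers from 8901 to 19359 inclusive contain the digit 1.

The integers in [8901, 19359] that contain the digit 1: 8901, 8910, 8911, 8912, 8913, 8914, …, 19358, 19359.
9650 qualify.

9650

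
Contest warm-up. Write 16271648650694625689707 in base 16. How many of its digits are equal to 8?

1

16271648650694625689707 in base 16 is 372167CBCEAD955806B.
The digit 8 appears 1 time.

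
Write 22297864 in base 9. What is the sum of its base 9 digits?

40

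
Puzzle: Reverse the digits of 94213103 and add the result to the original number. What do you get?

124344352

Reverse of 94213103 is 30131249.
94213103 + 30131249 = 124344352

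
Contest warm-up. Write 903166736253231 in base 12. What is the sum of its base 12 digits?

87

903166736253231 in base 12 is 853679206AB893.
Digit sum: 8+5+3+6+7+9+2+0+6+10+11+8+9+3 = 87.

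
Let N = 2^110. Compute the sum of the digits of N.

121

2^110 = 1298074214633706907132624082305024
Sum of its 34 digits: 121.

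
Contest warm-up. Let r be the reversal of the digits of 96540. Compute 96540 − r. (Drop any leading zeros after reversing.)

Reverse of 96540 is 4569.
96540 − 4569 = 91971

91971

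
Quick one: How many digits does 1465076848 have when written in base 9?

10

1465076848 in base 9 is 3702717544, which has 10 digits.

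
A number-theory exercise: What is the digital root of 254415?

3

2+5+4+4+1+5 = 21
2+1 = 3
(Equivalently, 254415 mod 9 = 3.)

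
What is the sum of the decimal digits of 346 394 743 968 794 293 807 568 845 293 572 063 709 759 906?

240

3+4+6+3+9+4+7+4+3+9+6+8+7+9+4+2+9+3+8+0+7+5+6+8+8+4+5+2+9+3+5+7+2+0+6+3+7+0+9+7+5+9+9+0+6 = 240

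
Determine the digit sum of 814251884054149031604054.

87

8+1+4+2+5+1+8+8+4+0+5+4+1+4+9+0+3+1+6+0+4+0+5+4 = 87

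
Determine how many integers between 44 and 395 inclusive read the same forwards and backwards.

36

The integers in [44, 395] that read the same forwards and backwards: 44, 55, 66, 77, 88, 99, …, 383, 393.
36 qualify.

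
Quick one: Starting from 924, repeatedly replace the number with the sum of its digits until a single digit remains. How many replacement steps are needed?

2

924 → 15 → 6 (2 steps)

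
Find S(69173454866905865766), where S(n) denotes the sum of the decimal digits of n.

111

6+9+1+7+3+4+5+4+8+6+6+9+0+5+8+6+5+7+6+6 = 111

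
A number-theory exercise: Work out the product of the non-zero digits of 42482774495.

4×2×4×8×2×7×7×4×4×9×5 = 18063360

18063360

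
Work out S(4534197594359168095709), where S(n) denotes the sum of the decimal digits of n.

4+5+3+4+1+9+7+5+9+4+3+5+9+1+6+8+0+9+5+7+0+9 = 113

113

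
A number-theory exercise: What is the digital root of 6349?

4

6+3+4+9 = 22
2+2 = 4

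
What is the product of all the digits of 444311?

192

4×4×4×3×1×1 = 192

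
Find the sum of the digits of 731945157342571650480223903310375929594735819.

7+3+1+9+4+5+1+5+7+3+4+2+5+7+1+6+5+0+4+8+0+2+2+3+9+0+3+3+1+0+3+7+5+9+2+9+5+9+4+7+3+5+8+1+9 = 196

196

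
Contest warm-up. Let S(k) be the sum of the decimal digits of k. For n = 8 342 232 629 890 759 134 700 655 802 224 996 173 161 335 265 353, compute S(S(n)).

8

First digit sum: 206.
2+0+6 = 8.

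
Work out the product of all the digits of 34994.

3×4×9×9×4 = 3888

3888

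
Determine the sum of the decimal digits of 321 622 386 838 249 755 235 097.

110

3+2+1+6+2+2+3+8+6+8+3+8+2+4+9+7+5+5+2+3+5+0+9+7 = 110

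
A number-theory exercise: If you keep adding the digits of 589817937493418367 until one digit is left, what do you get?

5+8+9+8+1+7+9+3+7+4+9+3+4+1+8+3+6+7 = 102
1+0+2 = 3

3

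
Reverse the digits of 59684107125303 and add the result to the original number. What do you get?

90036277273998

Reverse of 59684107125303 is 30352170148695.
59684107125303 + 30352170148695 = 90036277273998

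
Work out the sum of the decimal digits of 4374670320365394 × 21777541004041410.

4374670320365394 × 21777541004041410 = 95269562280920339195581906965540
Sum of its 32 digits: 153.

153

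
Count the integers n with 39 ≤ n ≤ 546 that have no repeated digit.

380

The integers in [39, 546] that have no repeated digit: 39, 40, 41, 42, 43, 45, …, 543, 546.
380 qualify.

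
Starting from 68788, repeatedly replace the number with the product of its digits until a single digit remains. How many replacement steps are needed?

2

68788 → 21504 → 0 (2 steps)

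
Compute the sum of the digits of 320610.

12

3+2+0+6+1+0 = 12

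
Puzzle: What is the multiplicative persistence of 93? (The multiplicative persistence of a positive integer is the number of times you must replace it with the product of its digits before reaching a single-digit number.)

3

93 → 27 → 14 → 4 (3 steps)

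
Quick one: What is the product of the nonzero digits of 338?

72

3×3×8 = 72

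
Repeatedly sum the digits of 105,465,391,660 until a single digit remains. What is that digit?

1+0+5+4+6+5+3+9+1+6+6+0 = 46
4+6 = 10
1+0 = 1

1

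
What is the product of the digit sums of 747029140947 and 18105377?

1728

S(747029140947) = 7+4+7+0+2+9+1+4+0+9+4+7 = 54.
S(18105377) = 1+8+1+0+5+3+7+7 = 32.
54 · 32 = 1728.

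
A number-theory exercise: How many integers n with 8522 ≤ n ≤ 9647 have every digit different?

578

The integers in [8522, 9647] that have every digit different: 8523, 8524, 8526, 8527, 8529, 8530, …, 9645, 9647.
578 qualify.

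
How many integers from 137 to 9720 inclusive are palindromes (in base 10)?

173

The integers in [137, 9720] that are palindromes (in base 10): 141, 151, 161, 171, 181, 191, …, 9559, 9669.
173 qualify.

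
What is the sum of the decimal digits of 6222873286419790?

76

6+2+2+2+8+7+3+2+8+6+4+1+9+7+9+0 = 76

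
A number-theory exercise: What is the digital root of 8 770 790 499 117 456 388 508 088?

8+7+7+0+7+9+0+4+9+9+1+1+7+4+5+6+3+8+8+5+0+8+0+8+8 = 132
1+3+2 = 6
(Equivalently, 8 770 790 499 117 456 388 508 088 mod 9 = 6.)

6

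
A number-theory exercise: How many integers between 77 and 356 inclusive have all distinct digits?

201

The integers in [77, 356] that have all distinct digits: 78, 79, 80, 81, 82, 83, …, 354, 356.
201 qualify.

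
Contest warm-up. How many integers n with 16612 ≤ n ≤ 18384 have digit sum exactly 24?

The integers in [16612, 18384] that have digit sum exactly 24: 16629, 16638, 16647, 16656, 16665, 16674, …, 18375, 18384.
126 qualify.

126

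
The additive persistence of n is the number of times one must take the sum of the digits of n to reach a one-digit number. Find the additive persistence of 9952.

2

9952 → 25 → 7 (2 steps)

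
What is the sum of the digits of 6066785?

38

6+0+6+6+7+8+5 = 38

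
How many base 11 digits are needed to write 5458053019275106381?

18

5458053019275106381 in base 11 is A88683995475117A0A, which has 18 digits.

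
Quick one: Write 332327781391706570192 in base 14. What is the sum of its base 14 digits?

332327781391706570192 in base 14 is AC831373C057030AD2.
Digit sum: 10+12+8+3+1+3+7+3+12+0+5+7+0+3+0+10+13+2 = 99.

99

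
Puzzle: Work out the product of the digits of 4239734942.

4×2×3×9×7×3×4×9×4×2 = 1306368

1306368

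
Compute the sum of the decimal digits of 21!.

63

21! = 51090942171709440000
Sum of its 20 digits: 63.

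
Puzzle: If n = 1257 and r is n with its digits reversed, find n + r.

8778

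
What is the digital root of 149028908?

1+4+9+0+2+8+9+0+8 = 41
4+1 = 5

5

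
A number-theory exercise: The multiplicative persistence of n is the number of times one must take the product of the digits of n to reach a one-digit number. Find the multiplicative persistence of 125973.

2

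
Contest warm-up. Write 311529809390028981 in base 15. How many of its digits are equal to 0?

2

311529809390028981 in base 15 is AA11053E55A6B06.
The digit 0 appears 2 times.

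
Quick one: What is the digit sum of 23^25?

23^25 = 11045767571919545466173812409689943
Sum of its 35 digits: 167.

167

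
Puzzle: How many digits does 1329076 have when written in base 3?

1329076 in base 3 is 2111112011001, which has 13 digits.

13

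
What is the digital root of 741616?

7+4+1+6+1+6 = 25
2+5 = 7

7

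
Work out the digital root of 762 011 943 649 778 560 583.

2

7+6+2+0+1+1+9+4+3+6+4+9+7+7+8+5+6+0+5+8+3 = 101
1+0+1 = 2
(Equivalently, 762 011 943 649 778 560 583 mod 9 = 2.)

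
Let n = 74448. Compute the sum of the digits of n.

27

7+4+4+4+8 = 27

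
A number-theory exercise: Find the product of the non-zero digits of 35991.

1215

3×5×9×9×1 = 1215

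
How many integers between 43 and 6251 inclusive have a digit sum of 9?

205

The integers in [43, 6251] that have a digit sum of 9: 45, 54, 63, 72, 81, 90, …, 6201, 6210.
205 qualify.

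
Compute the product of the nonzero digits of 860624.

8×6×6×2×4 = 2304

2304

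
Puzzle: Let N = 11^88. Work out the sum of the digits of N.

11^88 = 43909277783870034878569768760415886733743786946105343887995366053338664170638348798300219681
Sum of its 92 digits: 466.

466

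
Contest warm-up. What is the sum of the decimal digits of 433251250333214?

4+3+3+2+5+1+2+5+0+3+3+3+2+1+4 = 41

41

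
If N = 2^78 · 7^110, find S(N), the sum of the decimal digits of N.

499

2^78 · 7^110 = 276136657331996181979393429198602381061251651126121672202406799667051213830571021660293512187829775834479050627219456
Sum of its 117 digits: 499.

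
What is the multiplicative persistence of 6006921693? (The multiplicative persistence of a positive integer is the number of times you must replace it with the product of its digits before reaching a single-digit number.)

6006921693 → 0 (1 step)

1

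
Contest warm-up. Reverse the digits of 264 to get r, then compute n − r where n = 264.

Reverse of 264 is 462.
264 − 462 = -198

-198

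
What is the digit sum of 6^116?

387

6^116 = 1843083641481566340707871945770164414220238549262930175649740122962600025094496746477715456
Sum of its 91 digits: 387.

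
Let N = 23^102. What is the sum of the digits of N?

23^102 = 7874795306866047839315733434290109988721186296860924035199226762678667204347306285288614385793716459439509117262927627444686197718304404529
Sum of its 139 digits: 667.

667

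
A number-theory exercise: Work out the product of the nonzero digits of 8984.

8×9×8×4 = 2304

2304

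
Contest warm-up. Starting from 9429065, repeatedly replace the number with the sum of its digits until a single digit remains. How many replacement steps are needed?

9429065 → 35 → 8 (2 steps)

2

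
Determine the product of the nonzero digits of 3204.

3×2×4 = 24

24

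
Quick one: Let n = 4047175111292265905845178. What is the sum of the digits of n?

104

4+0+4+7+1+7+5+1+1+1+2+9+2+2+6+5+9+0+5+8+4+5+1+7+8 = 104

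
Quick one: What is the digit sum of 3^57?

3^57 = 1570042899082081611640534563
Sum of its 28 digits: 108.

108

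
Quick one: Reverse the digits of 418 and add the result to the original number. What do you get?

1232

Reverse of 418 is 814.
418 + 814 = 1232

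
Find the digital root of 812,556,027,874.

8+1+2+5+5+6+0+2+7+8+7+4 = 55
5+5 = 10
1+0 = 1

1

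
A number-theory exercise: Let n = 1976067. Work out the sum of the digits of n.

1+9+7+6+0+6+7 = 36

36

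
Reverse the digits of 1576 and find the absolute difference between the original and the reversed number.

5175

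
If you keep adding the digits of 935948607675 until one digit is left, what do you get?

6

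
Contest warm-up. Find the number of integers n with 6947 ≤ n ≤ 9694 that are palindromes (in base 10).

28

The integers in [6947, 9694] that are palindromes (in base 10): 6996, 7007, 7117, 7227, 7337, 7447, …, 9559, 9669.
28 qualify.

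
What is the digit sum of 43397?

4+3+3+9+7 = 26

26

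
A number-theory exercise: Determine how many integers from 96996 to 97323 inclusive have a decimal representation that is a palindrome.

3

The integers in [96996, 97323] that have a decimal representation that is a palindrome: 97079, 97179, 97279.
3 qualify.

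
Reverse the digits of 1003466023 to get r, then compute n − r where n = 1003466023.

Reverse of 1003466023 is 3206643001.
1003466023 − 3206643001 = -2203176978

-2203176978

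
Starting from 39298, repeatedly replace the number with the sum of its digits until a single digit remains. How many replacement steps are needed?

2

39298 → 31 → 4 (2 steps)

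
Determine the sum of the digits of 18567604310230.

46

1+8+5+6+7+6+0+4+3+1+0+2+3+0 = 46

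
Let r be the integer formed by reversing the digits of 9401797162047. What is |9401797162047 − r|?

Reverse of 9401797162047 is 7402617971049.
|9401797162047 − 7402617971049| = 1999179190998

1999179190998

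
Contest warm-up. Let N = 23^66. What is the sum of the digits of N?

23^66 = 748233549237974650065756844797564034410647793858453279309526582999549343822862485852214289
Sum of its 90 digits: 451.

451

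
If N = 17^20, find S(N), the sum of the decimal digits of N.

82

17^20 = 4064231406647572522401601
Sum of its 25 digits: 82.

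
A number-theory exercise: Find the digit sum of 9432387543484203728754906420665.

9+4+3+2+3+8+7+5+4+3+4+8+4+2+0+3+7+2+8+7+5+4+9+0+6+4+2+0+6+6+5 = 140

140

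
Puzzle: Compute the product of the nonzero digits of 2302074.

2×3×2×7×4 = 336

336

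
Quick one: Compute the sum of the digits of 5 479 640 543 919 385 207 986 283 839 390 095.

173

5+4+7+9+6+4+0+5+4+3+9+1+9+3+8+5+2+0+7+9+8+6+2+8+3+8+3+9+3+9+0+0+9+5 = 173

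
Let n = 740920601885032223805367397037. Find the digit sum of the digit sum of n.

3

First digit sum: 120.
1+2+0 = 3.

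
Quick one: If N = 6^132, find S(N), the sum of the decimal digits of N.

441

6^132 = 5199541521253729102164309190462367181246761624113388644838628182961470617343478994110640944042460839936
Sum of its 103 digits: 441.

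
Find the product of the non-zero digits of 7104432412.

7×1×4×4×3×2×4×1×2 = 5376

5376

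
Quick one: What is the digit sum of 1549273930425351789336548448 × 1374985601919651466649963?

219

1549273930425351789336548448 × 1374985601919651466649963 = 2130229347764326558055566967309030120635775806907424
Sum of its 52 digits: 219.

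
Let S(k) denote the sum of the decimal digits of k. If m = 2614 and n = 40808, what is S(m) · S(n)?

S(2614) = 2+6+1+4 = 13.
S(40808) = 4+0+8+0+8 = 20.
13 · 20 = 260.

260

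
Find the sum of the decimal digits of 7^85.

295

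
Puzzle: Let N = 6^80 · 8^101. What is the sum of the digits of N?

6^80 · 8^101 = 2911982206232936316191454853445257739403723437423713356262105902606727161221335793073052691885414213389646791624310279572053978932784605188074074913374208
Sum of its 154 digits: 648.

648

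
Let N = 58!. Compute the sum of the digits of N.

58! = 2350561331282878571829474910515074683828862318181142924420699914240000000000000
Sum of its 79 digits: 288.

288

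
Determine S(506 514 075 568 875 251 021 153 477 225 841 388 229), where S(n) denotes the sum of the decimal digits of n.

164

5+0+6+5+1+4+0+7+5+5+6+8+8+7+5+2+5+1+0+2+1+1+5+3+4+7+7+2+2+5+8+4+1+3+8+8+2+2+9 = 164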